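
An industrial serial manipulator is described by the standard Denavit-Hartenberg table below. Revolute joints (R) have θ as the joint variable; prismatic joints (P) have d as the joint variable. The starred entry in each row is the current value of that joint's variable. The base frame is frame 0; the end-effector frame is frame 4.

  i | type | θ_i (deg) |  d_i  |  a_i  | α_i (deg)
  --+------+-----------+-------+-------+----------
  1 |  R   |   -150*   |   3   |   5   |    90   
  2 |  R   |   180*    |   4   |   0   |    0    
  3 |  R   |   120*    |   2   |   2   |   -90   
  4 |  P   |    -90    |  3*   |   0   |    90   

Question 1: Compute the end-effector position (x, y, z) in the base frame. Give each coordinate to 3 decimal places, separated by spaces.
after link 1: o_1 = (-4.3301, -2.5000, 3.0000)
after link 2: o_2 = (-6.3301, 0.9641, 3.0000)
after link 3: o_3 = (-8.1962, 2.1962, 1.2679)
after link 4: o_4 = (-10.4462, 0.8971, 2.7679)

-10.446 0.897 2.768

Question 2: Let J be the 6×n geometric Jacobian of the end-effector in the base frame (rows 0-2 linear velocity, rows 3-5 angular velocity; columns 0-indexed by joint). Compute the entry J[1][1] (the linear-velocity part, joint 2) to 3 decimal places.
-0.116

axis z_1 = (-0.5000,0.8660,0.0000); lever o_n−o_1 = (-6.1160,3.3971,-0.2321)
cross product → J_v[:, 1] = (-0.2010,-0.1160,3.5981)
J_ω[:, 1] = z_1
entry J[1][1] = -0.1160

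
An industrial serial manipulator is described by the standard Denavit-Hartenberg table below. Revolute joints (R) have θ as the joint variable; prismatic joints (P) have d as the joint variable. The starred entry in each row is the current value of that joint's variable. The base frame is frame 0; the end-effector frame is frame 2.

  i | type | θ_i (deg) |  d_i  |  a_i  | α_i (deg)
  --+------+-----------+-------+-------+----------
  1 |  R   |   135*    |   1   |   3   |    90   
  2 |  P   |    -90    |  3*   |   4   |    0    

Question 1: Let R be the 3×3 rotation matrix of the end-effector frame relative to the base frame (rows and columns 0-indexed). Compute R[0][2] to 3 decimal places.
End-effector z-axis (col 2 of R) = (0.7071,0.7071,0.0000)
R[0][2] = 0.7071

0.707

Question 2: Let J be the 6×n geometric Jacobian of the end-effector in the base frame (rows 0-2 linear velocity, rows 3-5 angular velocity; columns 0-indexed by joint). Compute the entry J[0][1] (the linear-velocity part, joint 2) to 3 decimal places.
0.707

prismatic axis z_1 = (0.7071,0.7071,0.0000)
J_v[:, 1] = z_1; J_ω[:, 1] = (0,0,0)
entry J[0][1] = 0.7071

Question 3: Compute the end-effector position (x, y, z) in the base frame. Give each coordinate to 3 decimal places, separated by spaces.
after link 1: o_1 = (-2.1213, 2.1213, 1.0000)
after link 2: o_2 = (0.0000, 4.2426, -3.0000)

0.000 4.243 -3.000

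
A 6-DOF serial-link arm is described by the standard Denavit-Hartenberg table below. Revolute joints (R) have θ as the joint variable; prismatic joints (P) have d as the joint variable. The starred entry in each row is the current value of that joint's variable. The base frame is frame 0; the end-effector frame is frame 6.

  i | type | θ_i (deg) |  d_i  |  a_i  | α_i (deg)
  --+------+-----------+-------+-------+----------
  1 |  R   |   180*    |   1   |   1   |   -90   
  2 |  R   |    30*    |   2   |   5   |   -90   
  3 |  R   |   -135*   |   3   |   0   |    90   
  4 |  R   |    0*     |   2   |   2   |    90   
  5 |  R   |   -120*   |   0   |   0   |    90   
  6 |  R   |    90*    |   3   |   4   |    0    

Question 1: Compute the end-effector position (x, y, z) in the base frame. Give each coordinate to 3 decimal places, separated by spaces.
-4.053 0.898 0.392

after link 1: o_1 = (-1.0000, 0.0000, 1.0000)
after link 2: o_2 = (-5.3301, -2.0000, -1.5000)
after link 3: o_3 = (-3.8301, -2.0000, -4.0981)
after link 4: o_4 = (-1.3806, -2.0000, -2.6839)
after link 5: o_5 = (-1.3806, -2.0000, -2.6839)
after link 6: o_6 = (-4.0531, 0.8978, 0.3920)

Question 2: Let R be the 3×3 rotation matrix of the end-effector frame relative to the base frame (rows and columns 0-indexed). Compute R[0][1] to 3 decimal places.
End-effector y-axis (col 1 of R) = (0.8365,0.2588,0.4830)
R[0][1] = 0.8365

0.837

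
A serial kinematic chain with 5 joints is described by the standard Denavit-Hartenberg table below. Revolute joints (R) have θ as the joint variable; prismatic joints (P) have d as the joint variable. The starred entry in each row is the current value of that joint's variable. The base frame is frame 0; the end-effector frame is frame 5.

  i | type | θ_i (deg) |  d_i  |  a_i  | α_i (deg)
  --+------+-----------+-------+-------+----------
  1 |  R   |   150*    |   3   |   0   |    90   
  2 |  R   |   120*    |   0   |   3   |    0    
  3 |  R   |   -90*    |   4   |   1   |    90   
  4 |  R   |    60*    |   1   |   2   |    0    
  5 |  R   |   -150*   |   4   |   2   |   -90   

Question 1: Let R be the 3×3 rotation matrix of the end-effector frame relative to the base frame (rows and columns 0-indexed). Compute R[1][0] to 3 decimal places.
End-effector x-axis (col 0 of R) = (-0.5000,-0.8660,-0.0000)
R[1][0] = -0.8660

-0.866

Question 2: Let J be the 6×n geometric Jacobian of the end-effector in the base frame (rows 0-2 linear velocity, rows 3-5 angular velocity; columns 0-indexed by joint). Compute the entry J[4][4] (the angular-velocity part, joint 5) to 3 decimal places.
0.250

axis z_4 = (-0.4330,0.2500,-0.8660); lever o_n−o_4 = (-2.7321,-0.7321,-3.4641)
cross product → J_v[:, 4] = (-1.5000,0.8660,1.0000)
J_ω[:, 4] = z_4
entry J[4][4] = 0.2500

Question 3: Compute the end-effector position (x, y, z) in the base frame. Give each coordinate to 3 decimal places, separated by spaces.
-0.500 4.598 2.268

after link 1: o_1 = (0.0000, 0.0000, 3.0000)
after link 2: o_2 = (1.2990, -0.7500, 5.5981)
after link 3: o_3 = (2.5490, 3.1471, 6.0981)
after link 4: o_4 = (2.2321, 5.3301, 5.7321)
after link 5: o_5 = (-0.5000, 4.5981, 2.2679)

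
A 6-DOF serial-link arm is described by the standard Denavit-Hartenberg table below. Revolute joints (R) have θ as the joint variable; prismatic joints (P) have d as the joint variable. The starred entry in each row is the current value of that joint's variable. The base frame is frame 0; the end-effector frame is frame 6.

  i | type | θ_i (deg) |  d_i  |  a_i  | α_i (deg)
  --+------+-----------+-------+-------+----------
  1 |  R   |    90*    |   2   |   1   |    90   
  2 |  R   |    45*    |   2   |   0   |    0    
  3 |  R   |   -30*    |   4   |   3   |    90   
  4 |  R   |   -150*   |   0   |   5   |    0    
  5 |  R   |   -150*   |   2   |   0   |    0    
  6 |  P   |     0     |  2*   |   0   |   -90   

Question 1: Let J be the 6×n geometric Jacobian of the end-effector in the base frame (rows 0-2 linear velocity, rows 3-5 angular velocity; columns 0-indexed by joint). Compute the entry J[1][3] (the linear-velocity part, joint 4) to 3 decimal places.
axis z_3 = (0.0000,0.2588,-0.9659); lever o_n−o_3 = (-2.5000,-3.1473,-4.9844)
cross product → J_v[:, 3] = (-4.3301,2.4148,0.6470)
J_ω[:, 3] = z_3
entry J[1][3] = 2.4148

2.415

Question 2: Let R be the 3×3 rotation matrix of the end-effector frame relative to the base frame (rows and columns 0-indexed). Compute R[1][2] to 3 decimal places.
End-effector z-axis (col 2 of R) = (0.5000,-0.8365,-0.2241)
R[1][2] = -0.8365

-0.837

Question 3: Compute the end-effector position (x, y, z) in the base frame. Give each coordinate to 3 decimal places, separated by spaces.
3.500 0.750 -2.208

after link 1: o_1 = (0.0000, 1.0000, 2.0000)
after link 2: o_2 = (2.0000, 1.0000, 2.0000)
after link 3: o_3 = (6.0000, 3.8978, 2.7765)
after link 4: o_4 = (3.5000, -0.2848, 1.6557)
after link 5: o_5 = (3.5000, 0.2328, -0.2761)
after link 6: o_6 = (3.5000, 0.7505, -2.2080)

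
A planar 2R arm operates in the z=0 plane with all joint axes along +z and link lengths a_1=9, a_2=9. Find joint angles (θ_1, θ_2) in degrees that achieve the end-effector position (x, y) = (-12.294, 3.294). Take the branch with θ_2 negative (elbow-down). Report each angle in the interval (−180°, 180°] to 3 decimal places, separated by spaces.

-149.998 -90.003

cos θ_2 = (161.9929−9²−9²)/(2·9·9) = -0.0000; θ_2 = -90.0025° (elbow-down)
β = atan2(3.2940,-12.2940) = 165.0007°; ψ = atan2(-9.0000,8.9996) = -45.0013°
θ_1 = β − ψ = 210.0020°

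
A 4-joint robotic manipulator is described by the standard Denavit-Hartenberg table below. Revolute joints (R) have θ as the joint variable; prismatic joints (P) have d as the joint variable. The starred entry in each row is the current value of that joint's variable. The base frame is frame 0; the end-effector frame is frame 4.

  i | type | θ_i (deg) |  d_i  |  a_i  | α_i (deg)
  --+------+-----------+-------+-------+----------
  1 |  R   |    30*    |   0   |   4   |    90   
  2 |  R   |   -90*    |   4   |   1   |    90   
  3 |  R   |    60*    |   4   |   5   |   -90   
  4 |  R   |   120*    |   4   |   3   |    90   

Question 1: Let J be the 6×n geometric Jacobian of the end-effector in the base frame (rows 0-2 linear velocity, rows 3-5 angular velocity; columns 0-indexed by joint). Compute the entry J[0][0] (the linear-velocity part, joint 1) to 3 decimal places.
axis z_0 = ẑ; lever o_n−o_0 = (6.7655,-6.5221,0.7141)
cross product → J_v[:, 0] = (6.5221,6.7655,-0.0000)
J_ω[:, 0] = z_0
entry J[0][0] = 6.5221

6.522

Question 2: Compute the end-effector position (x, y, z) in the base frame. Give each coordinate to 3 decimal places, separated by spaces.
after link 1: o_1 = (3.4641, 2.0000, 0.0000)
after link 2: o_2 = (5.4641, -1.4641, -1.0000)
after link 3: o_3 = (4.1651, -7.2141, -3.5000)
after link 4: o_4 = (6.7655, -6.5221, 0.7141)

6.766 -6.522 0.714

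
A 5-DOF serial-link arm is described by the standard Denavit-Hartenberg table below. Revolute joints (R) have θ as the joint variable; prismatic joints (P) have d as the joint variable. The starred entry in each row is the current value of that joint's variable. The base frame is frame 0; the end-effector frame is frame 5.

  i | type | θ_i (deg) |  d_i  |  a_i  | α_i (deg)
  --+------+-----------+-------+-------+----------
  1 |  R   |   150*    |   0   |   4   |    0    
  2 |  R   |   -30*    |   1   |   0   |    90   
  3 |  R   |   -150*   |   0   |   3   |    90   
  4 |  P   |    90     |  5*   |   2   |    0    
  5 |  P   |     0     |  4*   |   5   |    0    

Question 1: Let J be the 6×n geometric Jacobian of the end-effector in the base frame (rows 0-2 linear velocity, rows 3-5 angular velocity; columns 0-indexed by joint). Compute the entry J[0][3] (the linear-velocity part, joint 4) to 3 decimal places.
0.250

prismatic axis z_3 = (0.2500,-0.4330,0.8660)
J_v[:, 3] = z_3; J_ω[:, 3] = (0,0,0)
entry J[0][3] = 0.2500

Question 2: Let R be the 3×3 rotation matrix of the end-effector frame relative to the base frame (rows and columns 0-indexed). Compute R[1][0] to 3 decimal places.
End-effector x-axis (col 0 of R) = (0.8660,0.5000,-0.0000)
R[1][0] = 0.5000

0.500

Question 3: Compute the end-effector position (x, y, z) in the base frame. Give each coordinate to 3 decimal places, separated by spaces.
after link 1: o_1 = (-3.4641, 2.0000, 0.0000)
after link 2: o_2 = (-3.4641, 2.0000, 1.0000)
after link 3: o_3 = (-2.1651, -0.2500, -0.5000)
after link 4: o_4 = (0.8170, -1.4151, 3.8301)
after link 5: o_5 = (6.1471, -0.6471, 7.2942)

6.147 -0.647 7.294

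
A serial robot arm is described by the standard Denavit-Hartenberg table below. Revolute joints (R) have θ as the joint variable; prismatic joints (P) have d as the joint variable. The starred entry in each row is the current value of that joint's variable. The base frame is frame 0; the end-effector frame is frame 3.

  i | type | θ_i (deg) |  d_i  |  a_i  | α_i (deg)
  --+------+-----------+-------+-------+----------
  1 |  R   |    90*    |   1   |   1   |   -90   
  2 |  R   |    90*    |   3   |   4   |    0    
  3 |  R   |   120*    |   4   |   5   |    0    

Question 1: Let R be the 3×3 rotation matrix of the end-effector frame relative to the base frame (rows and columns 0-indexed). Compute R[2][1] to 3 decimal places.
End-effector y-axis (col 1 of R) = (0.0000,0.5000,0.8660)
R[2][1] = 0.8660

0.866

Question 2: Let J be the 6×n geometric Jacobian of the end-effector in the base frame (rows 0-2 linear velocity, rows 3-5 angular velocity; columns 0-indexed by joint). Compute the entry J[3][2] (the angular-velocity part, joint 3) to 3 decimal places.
-1.000

axis z_2 = (-1.0000,0.0000,0.0000); lever o_n−o_2 = (-4.0000,-4.3301,2.5000)
cross product → J_v[:, 2] = (0.0000,2.5000,4.3301)
J_ω[:, 2] = z_2
entry J[3][2] = -1.0000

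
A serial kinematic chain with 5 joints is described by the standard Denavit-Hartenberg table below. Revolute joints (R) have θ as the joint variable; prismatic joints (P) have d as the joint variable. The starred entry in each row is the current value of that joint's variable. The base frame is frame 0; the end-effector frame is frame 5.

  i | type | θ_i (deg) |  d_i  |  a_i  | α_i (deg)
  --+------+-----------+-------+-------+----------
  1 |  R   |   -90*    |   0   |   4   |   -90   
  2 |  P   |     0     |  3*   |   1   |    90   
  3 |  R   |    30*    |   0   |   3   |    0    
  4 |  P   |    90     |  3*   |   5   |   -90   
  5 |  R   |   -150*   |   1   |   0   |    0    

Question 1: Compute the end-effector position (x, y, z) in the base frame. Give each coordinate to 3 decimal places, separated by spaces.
after link 1: o_1 = (0.0000, -4.0000, 0.0000)
after link 2: o_2 = (3.0000, -5.0000, 0.0000)
after link 3: o_3 = (4.5000, -7.5981, 0.0000)
after link 4: o_4 = (8.8301, -5.0981, 3.0000)
after link 5: o_5 = (8.3301, -4.2321, 3.0000)

8.330 -4.232 3.000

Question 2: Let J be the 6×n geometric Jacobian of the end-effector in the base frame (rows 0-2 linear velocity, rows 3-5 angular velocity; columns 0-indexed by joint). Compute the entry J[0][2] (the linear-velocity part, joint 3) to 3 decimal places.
axis z_2 = (0.0000,0.0000,1.0000); lever o_n−o_2 = (5.3301,0.7679,3.0000)
cross product → J_v[:, 2] = (-0.7679,5.3301,0.0000)
J_ω[:, 2] = z_2
entry J[0][2] = -0.7679

-0.768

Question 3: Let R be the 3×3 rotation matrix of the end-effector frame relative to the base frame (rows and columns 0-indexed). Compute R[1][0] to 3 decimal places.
-0.433

End-effector x-axis (col 0 of R) = (-0.7500,-0.4330,0.5000)
R[1][0] = -0.4330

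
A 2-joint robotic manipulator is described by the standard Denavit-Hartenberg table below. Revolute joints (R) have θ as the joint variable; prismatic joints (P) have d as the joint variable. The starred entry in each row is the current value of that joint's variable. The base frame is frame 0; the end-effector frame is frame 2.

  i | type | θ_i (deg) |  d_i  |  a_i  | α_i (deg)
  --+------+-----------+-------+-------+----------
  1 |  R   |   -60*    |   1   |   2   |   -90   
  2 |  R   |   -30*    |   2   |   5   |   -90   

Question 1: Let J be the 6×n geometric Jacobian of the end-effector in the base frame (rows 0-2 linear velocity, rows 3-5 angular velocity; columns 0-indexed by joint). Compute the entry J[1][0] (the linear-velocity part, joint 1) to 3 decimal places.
4.897

axis z_0 = ẑ; lever o_n−o_0 = (4.8971,-4.4821,3.5000)
cross product → J_v[:, 0] = (4.4821,4.8971,-0.0000)
J_ω[:, 0] = z_0
entry J[1][0] = 4.8971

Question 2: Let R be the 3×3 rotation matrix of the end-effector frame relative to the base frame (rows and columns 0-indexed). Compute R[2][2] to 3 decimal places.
End-effector z-axis (col 2 of R) = (0.2500,-0.4330,-0.8660)
R[2][2] = -0.8660

-0.866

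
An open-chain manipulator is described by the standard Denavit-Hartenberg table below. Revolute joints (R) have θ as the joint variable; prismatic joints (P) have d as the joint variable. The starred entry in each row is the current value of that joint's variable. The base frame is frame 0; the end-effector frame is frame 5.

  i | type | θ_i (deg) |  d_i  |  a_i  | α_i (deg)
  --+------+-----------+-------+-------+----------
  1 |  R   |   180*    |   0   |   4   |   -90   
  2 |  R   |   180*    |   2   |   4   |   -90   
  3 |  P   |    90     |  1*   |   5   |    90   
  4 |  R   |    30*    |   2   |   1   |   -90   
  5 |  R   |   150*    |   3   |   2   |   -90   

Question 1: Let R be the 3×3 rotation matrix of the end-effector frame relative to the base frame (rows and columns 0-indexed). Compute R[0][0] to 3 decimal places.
-0.500

End-effector x-axis (col 0 of R) = (-0.5000,-0.7500,-0.4330)
R[0][0] = -0.5000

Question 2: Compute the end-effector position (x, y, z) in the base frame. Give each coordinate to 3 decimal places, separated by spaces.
1.000 0.866 3.232

after link 1: o_1 = (-4.0000, 0.0000, 0.0000)
after link 2: o_2 = (-0.0000, -2.0000, -0.0000)
after link 3: o_3 = (0.0000, 3.0000, 1.0000)
after link 4: o_4 = (2.0000, 3.8660, 1.5000)
after link 5: o_5 = (1.0000, 0.8660, 3.2321)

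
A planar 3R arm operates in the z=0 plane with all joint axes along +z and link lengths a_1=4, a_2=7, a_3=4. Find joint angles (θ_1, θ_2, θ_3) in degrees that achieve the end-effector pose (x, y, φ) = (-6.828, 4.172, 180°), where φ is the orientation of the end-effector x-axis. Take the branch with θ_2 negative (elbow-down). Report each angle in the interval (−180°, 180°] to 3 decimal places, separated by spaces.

-135.009 -134.998 90.007

wrist centre = target − a_3·(cos φ, sin φ) = (-2.8280, 4.1720)
cos θ_2 = (25.4032−4²−7²)/(2·4·7) = -0.7071; θ_2 = -134.9983° (elbow-down)
β = atan2(4.1720,-2.8280) = 124.1315°; ψ = atan2(-4.9499,-0.9496) = -100.8599°
θ_1 = β − ψ = 224.9913°
θ_3 = φ − θ_1 − θ_2 = 90.0070° (wrapped to (-180°,180°])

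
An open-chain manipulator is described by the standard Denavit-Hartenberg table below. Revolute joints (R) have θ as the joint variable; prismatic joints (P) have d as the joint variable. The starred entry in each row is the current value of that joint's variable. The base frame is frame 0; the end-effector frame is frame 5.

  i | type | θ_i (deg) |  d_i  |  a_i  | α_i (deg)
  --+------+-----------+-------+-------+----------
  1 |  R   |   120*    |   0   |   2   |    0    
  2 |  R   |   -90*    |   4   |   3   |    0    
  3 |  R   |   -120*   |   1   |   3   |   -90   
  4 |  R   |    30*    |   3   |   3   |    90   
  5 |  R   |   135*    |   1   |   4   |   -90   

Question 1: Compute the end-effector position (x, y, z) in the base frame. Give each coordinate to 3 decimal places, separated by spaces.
7.427 -0.417 5.780

after link 1: o_1 = (-1.0000, 1.7321, 0.0000)
after link 2: o_2 = (1.5981, 3.2321, 4.0000)
after link 3: o_3 = (1.5981, 0.2321, 5.0000)
after link 4: o_4 = (4.5981, -2.3660, 3.5000)
after link 5: o_5 = (7.4265, -0.4165, 5.7802)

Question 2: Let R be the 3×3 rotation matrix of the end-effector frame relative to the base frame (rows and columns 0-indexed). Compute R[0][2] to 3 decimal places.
-0.707

End-effector z-axis (col 2 of R) = (-0.7071,0.6124,0.3536)
R[0][2] = -0.7071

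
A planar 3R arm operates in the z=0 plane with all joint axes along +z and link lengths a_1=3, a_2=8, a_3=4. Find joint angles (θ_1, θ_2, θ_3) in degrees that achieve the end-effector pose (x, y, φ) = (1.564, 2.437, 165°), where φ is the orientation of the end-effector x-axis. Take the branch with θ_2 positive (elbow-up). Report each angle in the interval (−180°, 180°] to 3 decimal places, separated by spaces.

-120.020 150.014 135.006

wrist centre = target − a_3·(cos φ, sin φ) = (5.4277, 1.4017)
cos θ_2 = (31.4248−3²−8²)/(2·3·8) = -0.8662; θ_2 = 150.0143° (elbow-up)
β = atan2(1.4017,5.4277) = 14.4804°; ψ = atan2(3.9983,-3.9292) = 134.5008°
θ_1 = β − ψ = -120.0204°
θ_3 = φ − θ_1 − θ_2 = 135.0061° (wrapped to (-180°,180°])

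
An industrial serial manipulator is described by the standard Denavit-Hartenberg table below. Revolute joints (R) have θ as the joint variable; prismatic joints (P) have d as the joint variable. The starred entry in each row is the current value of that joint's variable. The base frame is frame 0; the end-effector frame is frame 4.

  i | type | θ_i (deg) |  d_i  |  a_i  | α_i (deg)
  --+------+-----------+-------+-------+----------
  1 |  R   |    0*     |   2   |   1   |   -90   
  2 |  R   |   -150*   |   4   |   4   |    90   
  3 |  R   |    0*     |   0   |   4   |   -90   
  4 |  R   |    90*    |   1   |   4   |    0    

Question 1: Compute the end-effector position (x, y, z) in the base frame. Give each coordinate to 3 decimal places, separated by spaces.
after link 1: o_1 = (1.0000, 0.0000, 2.0000)
after link 2: o_2 = (-2.4641, 4.0000, 4.0000)
after link 3: o_3 = (-5.9282, 4.0000, 6.0000)
after link 4: o_4 = (-3.9282, 5.0000, 9.4641)

-3.928 5.000 9.464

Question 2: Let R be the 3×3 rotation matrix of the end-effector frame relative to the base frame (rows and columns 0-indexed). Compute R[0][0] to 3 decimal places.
End-effector x-axis (col 0 of R) = (0.5000,-0.0000,0.8660)
R[0][0] = 0.5000

0.500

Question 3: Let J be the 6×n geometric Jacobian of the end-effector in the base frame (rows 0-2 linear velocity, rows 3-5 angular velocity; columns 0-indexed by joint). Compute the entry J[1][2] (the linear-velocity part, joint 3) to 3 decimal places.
4.000

axis z_2 = (-0.5000,0.0000,-0.8660); lever o_n−o_2 = (-1.4641,1.0000,5.4641)
cross product → J_v[:, 2] = (0.8660,4.0000,-0.5000)
J_ω[:, 2] = z_2
entry J[1][2] = 4.0000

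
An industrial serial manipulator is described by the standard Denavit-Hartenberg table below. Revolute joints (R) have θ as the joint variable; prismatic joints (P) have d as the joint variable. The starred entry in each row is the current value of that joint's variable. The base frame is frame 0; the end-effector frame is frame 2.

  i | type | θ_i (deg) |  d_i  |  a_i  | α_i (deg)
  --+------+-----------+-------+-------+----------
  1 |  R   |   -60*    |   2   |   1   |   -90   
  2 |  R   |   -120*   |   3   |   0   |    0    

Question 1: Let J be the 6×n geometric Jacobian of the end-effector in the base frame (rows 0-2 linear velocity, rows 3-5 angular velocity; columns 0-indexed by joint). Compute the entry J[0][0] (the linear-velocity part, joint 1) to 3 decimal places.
-0.634

axis z_0 = ẑ; lever o_n−o_0 = (3.0981,0.6340,2.0000)
cross product → J_v[:, 0] = (-0.6340,3.0981,0.0000)
J_ω[:, 0] = z_0
entry J[0][0] = -0.6340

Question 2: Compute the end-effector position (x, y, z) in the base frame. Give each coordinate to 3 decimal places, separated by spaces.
3.098 0.634 2.000

after link 1: o_1 = (0.5000, -0.8660, 2.0000)
after link 2: o_2 = (3.0981, 0.6340, 2.0000)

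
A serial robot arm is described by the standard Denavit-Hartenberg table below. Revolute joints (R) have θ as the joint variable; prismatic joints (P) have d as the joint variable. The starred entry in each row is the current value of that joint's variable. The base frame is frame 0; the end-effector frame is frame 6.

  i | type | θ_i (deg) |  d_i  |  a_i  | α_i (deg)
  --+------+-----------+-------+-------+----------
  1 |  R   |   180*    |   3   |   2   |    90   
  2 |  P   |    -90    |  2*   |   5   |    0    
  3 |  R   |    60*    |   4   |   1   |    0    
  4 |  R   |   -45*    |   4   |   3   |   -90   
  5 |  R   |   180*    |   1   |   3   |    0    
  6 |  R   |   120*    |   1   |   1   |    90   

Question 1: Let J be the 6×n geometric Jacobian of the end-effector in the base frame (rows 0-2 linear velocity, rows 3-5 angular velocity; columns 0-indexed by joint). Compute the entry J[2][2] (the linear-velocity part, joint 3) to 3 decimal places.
axis z_2 = (0.0000,1.0000,0.0000); lever o_n−o_2 = (-2.9273,8.8660,-0.4653)
cross product → J_v[:, 2] = (-0.4653,-0.0000,2.9273)
J_ω[:, 2] = z_2
entry J[2][2] = 2.9273

2.927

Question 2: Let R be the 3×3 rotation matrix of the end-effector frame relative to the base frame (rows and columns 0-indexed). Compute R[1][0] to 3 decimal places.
End-effector x-axis (col 0 of R) = (-0.1294,0.8660,-0.4830)
R[1][0] = 0.8660

0.866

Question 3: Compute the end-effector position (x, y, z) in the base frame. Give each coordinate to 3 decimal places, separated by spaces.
-4.927 10.866 -2.465

after link 1: o_1 = (-2.0000, 0.0000, 3.0000)
after link 2: o_2 = (-2.0000, 2.0000, -2.0000)
after link 3: o_3 = (-2.8660, 6.0000, -2.5000)
after link 4: o_4 = (-3.6425, 10.0000, -5.3978)
after link 5: o_5 = (-3.8320, 10.0000, -2.2412)
after link 6: o_6 = (-4.9273, 10.8660, -2.4653)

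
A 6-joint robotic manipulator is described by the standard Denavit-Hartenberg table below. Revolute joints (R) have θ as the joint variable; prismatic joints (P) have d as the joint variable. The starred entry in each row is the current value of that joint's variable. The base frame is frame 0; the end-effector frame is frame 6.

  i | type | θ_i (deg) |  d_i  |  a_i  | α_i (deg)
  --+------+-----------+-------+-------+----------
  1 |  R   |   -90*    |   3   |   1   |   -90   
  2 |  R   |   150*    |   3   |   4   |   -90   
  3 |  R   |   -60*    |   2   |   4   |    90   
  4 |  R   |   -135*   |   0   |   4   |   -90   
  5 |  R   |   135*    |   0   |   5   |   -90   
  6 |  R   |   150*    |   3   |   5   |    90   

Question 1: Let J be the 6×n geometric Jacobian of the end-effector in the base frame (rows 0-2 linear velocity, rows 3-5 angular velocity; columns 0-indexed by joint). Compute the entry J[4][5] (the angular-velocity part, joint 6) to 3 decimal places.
axis z_5 = (0.7866,-0.0638,0.6142); lever o_n−o_5 = (0.4847,-4.3895,3.8076)
cross product → J_v[:, 5] = (2.4530,-2.6972,-3.4217)
J_ω[:, 5] = z_5
entry J[4][5] = -0.0638

-0.064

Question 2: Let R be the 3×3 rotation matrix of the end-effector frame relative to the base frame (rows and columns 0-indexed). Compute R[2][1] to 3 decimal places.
0.614

End-effector y-axis (col 1 of R) = (0.7866,-0.0638,0.6142)
R[2][1] = 0.6142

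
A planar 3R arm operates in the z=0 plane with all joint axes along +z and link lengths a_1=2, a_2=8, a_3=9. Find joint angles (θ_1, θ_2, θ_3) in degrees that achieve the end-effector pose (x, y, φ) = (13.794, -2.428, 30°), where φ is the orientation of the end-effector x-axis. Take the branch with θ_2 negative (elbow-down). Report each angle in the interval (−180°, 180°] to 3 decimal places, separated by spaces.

0.010 -60.011 90.002

wrist centre = target − a_3·(cos φ, sin φ) = (5.9998, -6.9280)
cos θ_2 = (83.9944−2²−8²)/(2·2·8) = 0.4998; θ_2 = -60.0115° (elbow-down)
β = atan2(-6.9280,5.9998) = -49.1069°; ψ = atan2(-6.9290,5.9986) = -49.1165°
θ_1 = β − ψ = 0.0096°
θ_3 = φ − θ_1 − θ_2 = 90.0019° (wrapped to (-180°,180°])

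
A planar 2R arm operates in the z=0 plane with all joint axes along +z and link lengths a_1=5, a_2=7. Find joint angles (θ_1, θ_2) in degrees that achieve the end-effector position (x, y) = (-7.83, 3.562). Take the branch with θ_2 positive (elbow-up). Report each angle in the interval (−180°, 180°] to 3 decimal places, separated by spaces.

cos θ_2 = (73.9967−5²−7²)/(2·5·7) = -0.0000; θ_2 = 90.0027° (elbow-up)
β = atan2(3.5620,-7.8300) = 155.5384°; ψ = atan2(7.0000,4.9997) = 54.4641°
θ_1 = β − ψ = 101.0743°

101.074 90.003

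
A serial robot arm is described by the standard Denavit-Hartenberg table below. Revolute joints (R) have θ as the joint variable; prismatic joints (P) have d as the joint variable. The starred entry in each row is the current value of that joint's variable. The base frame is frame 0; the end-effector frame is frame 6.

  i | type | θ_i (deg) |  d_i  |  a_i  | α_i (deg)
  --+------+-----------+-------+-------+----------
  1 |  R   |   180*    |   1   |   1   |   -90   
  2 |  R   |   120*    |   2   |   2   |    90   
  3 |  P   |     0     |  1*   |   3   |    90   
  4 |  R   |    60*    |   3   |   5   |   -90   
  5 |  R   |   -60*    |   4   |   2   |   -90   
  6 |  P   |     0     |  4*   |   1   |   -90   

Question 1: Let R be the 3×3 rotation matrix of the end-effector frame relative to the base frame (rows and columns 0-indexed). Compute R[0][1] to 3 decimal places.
End-effector y-axis (col 1 of R) = (0.4330,0.5000,0.7500)
R[0][1] = 0.4330

0.433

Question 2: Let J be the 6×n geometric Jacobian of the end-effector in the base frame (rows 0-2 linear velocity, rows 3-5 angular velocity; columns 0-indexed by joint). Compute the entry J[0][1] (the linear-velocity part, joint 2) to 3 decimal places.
axis z_1 = (-0.0000,-1.0000,0.0000); lever o_n−o_1 = (-6.8122,1.5981,-11.4593)
cross product → J_v[:, 1] = (11.4593,-0.0000,-6.8122)
J_ω[:, 1] = z_1
entry J[0][1] = 11.4593

11.459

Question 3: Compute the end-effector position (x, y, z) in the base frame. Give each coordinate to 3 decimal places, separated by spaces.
after link 1: o_1 = (-1.0000, 0.0000, 1.0000)
after link 2: o_2 = (-0.0000, -2.0000, -0.7321)
after link 3: o_3 = (0.6340, -2.0000, -3.8301)
after link 4: o_4 = (-1.8660, 1.0000, -8.1603)
after link 5: o_5 = (-5.8301, 2.7321, -7.0263)
after link 6: o_6 = (-7.8122, 1.5981, -10.4593)

-7.812 1.598 -10.459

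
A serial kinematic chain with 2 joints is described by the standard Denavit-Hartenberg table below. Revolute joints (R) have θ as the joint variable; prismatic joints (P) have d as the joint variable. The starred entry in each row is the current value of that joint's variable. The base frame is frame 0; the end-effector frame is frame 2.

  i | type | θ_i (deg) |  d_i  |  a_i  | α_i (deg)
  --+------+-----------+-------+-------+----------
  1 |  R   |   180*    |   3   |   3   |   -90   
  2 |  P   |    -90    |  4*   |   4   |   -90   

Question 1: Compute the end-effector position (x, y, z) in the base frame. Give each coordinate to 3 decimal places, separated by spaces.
-3.000 -4.000 7.000

after link 1: o_1 = (-3.0000, 0.0000, 3.0000)
after link 2: o_2 = (-3.0000, -4.0000, 7.0000)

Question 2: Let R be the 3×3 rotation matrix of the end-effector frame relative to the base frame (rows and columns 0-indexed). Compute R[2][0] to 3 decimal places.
End-effector x-axis (col 0 of R) = (-0.0000,0.0000,1.0000)
R[2][0] = 1.0000

1.000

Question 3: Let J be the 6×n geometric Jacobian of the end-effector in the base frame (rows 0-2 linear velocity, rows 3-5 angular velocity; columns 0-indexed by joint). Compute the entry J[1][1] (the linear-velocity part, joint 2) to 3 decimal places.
prismatic axis z_1 = (-0.0000,-1.0000,0.0000)
J_v[:, 1] = z_1; J_ω[:, 1] = (0,0,0)
entry J[1][1] = -1.0000

-1.000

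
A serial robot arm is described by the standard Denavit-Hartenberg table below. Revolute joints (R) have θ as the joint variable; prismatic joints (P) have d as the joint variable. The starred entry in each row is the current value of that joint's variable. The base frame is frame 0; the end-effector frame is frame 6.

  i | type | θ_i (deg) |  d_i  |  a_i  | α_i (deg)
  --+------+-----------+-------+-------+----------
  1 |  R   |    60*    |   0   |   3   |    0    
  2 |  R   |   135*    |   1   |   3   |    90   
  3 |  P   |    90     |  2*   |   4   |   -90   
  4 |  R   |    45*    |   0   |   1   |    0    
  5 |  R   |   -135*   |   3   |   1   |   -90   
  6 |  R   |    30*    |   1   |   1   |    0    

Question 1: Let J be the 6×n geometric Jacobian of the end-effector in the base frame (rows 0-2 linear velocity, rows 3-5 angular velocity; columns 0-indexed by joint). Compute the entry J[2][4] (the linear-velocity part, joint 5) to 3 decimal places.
axis z_4 = (0.9659,0.2588,0.0000); lever o_n−o_4 = (1.9319,2.4495,1.0000)
cross product → J_v[:, 4] = (0.2588,-0.9659,1.8660)
J_ω[:, 4] = z_4
entry J[2][4] = 1.8660

1.866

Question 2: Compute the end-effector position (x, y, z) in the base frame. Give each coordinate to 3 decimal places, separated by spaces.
0.199 5.520 6.707

after link 1: o_1 = (1.5000, 2.5981, 0.0000)
after link 2: o_2 = (-1.3978, 1.8216, 1.0000)
after link 3: o_3 = (-1.9154, 3.7535, 5.0000)
after link 4: o_4 = (-1.7324, 3.0705, 5.7071)
after link 5: o_5 = (0.9066, 4.8128, 5.7071)
after link 6: o_6 = (0.1994, 5.5199, 6.7071)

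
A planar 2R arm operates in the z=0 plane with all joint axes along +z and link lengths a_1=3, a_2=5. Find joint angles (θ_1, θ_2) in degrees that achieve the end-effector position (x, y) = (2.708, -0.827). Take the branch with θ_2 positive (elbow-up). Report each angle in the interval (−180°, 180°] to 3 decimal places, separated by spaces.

-135.009 150.008

cos θ_2 = (8.0172−3²−5²)/(2·3·5) = -0.8661; θ_2 = 150.0078° (elbow-up)
β = atan2(-0.8270,2.7080) = -16.9822°; ψ = atan2(2.4994,-1.3305) = 118.0269°
θ_1 = β − ψ = -135.0092°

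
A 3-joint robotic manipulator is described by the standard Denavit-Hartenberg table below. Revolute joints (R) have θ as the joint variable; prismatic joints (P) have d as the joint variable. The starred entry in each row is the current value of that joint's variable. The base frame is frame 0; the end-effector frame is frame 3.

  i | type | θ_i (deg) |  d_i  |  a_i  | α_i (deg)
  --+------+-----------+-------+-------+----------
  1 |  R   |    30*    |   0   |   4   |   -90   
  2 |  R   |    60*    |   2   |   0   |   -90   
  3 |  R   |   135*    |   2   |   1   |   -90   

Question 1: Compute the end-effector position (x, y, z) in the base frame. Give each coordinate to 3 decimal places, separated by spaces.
after link 1: o_1 = (3.4641, 2.0000, 0.0000)
after link 2: o_2 = (2.4641, 3.7321, 0.0000)
after link 3: o_3 = (1.0115, 2.0769, -0.3876)

1.011 2.077 -0.388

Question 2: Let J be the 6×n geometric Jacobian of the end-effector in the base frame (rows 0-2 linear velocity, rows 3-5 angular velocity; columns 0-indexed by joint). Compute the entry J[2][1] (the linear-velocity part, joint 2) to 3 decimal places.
axis z_1 = (-0.5000,0.8660,0.0000); lever o_n−o_1 = (-2.4526,0.0769,-0.3876)
cross product → J_v[:, 1] = (-0.3357,-0.1938,2.0856)
J_ω[:, 1] = z_1
entry J[2][1] = 2.0856

2.086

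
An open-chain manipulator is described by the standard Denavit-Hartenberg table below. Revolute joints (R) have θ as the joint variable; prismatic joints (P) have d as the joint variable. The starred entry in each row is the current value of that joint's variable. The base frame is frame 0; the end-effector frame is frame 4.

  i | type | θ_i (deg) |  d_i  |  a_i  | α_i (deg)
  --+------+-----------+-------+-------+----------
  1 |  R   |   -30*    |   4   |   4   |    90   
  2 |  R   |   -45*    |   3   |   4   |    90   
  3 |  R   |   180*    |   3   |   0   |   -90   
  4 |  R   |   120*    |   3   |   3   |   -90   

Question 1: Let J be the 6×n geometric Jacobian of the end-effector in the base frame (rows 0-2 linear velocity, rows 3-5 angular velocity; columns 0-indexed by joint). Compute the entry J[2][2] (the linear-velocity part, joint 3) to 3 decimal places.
-2.121

axis z_2 = (-0.6124,0.3536,-0.7071); lever o_n−o_2 = (2.1724,2.2098,-1.3449)
cross product → J_v[:, 2] = (1.0871,-2.3597,-2.1213)
J_ω[:, 2] = z_2
entry J[2][2] = -2.1213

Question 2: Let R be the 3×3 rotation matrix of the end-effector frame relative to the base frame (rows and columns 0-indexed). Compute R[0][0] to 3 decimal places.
0.837

End-effector x-axis (col 0 of R) = (0.8365,-0.4830,0.2588)
R[0][0] = 0.8365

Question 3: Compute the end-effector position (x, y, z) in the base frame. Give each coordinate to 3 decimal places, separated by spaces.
6.586 -3.802 -0.173

after link 1: o_1 = (3.4641, -2.0000, 4.0000)
after link 2: o_2 = (4.4136, -6.0123, 1.1716)
after link 3: o_3 = (2.5765, -4.9516, -0.9497)
after link 4: o_4 = (6.5860, -3.8024, -0.1733)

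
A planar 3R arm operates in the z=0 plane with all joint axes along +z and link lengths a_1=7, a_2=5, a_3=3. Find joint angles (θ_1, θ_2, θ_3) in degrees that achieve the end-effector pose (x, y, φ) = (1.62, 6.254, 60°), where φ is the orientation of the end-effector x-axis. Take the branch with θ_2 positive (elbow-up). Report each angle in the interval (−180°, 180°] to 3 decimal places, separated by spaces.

wrist centre = target − a_3·(cos φ, sin φ) = (0.1200, 3.6559)
cos θ_2 = (13.3802−7²−5²)/(2·7·5) = -0.8660; θ_2 = 149.9968° (elbow-up)
β = atan2(3.6559,0.1200) = 88.1200°; ψ = atan2(2.5002,2.6700) = 43.1193°
θ_1 = β − ψ = 45.0007°
θ_3 = φ − θ_1 − θ_2 = -134.9975° (wrapped to (-180°,180°])

45.001 149.997 -134.998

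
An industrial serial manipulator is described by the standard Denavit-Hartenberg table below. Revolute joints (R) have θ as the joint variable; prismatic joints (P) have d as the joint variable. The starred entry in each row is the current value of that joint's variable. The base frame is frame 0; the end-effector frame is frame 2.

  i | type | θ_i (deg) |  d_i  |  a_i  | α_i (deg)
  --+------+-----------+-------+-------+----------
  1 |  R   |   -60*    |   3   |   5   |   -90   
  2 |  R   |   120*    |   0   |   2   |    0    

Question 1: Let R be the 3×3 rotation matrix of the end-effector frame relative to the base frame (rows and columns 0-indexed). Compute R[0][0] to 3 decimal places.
-0.250

End-effector x-axis (col 0 of R) = (-0.2500,0.4330,-0.8660)
R[0][0] = -0.2500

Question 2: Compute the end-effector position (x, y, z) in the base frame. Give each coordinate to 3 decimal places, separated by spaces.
2.000 -3.464 1.268

after link 1: o_1 = (2.5000, -4.3301, 3.0000)
after link 2: o_2 = (2.0000, -3.4641, 1.2679)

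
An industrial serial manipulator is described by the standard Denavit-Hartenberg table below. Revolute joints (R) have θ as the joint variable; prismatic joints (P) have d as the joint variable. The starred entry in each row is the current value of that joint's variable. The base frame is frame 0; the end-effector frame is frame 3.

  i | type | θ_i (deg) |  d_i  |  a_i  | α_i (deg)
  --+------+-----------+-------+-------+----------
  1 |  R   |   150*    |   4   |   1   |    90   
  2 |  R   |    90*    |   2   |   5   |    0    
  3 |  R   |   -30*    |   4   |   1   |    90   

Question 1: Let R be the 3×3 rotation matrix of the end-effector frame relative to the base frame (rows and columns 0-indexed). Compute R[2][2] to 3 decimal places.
-0.500

End-effector z-axis (col 2 of R) = (-0.7500,0.4330,-0.5000)
R[2][2] = -0.5000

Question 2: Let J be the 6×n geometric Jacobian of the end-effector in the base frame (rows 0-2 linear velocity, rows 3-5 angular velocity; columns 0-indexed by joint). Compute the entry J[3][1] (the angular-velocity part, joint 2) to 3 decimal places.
axis z_1 = (0.5000,0.8660,0.0000); lever o_n−o_1 = (2.5670,5.4462,5.8660)
cross product → J_v[:, 1] = (5.0801,-2.9330,0.5000)
J_ω[:, 1] = z_1
entry J[3][1] = 0.5000

0.500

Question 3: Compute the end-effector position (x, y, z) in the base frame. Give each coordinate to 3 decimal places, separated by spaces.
after link 1: o_1 = (-0.8660, 0.5000, 4.0000)
after link 2: o_2 = (0.1340, 2.2321, 9.0000)
after link 3: o_3 = (1.7010, 5.9462, 9.8660)

1.701 5.946 9.866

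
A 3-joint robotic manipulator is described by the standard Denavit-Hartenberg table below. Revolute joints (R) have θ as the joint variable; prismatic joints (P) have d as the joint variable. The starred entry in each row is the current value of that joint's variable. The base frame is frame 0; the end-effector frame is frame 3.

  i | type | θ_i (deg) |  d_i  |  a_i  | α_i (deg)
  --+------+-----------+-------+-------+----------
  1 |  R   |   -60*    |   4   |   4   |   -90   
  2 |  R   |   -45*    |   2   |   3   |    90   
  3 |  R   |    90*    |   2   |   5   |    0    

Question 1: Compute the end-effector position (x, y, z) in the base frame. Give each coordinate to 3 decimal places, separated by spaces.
8.416 -0.576 7.536

after link 1: o_1 = (2.0000, -3.4641, 4.0000)
after link 2: o_2 = (4.7927, -4.3012, 6.1213)
after link 3: o_3 = (8.4157, -0.5765, 7.5355)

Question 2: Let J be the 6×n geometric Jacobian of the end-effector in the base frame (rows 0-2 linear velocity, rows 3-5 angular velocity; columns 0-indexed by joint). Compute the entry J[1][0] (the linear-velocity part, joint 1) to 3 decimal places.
8.416

axis z_0 = ẑ; lever o_n−o_0 = (8.4157,-0.5765,7.5355)
cross product → J_v[:, 0] = (0.5765,8.4157,-0.0000)
J_ω[:, 0] = z_0
entry J[1][0] = 8.4157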